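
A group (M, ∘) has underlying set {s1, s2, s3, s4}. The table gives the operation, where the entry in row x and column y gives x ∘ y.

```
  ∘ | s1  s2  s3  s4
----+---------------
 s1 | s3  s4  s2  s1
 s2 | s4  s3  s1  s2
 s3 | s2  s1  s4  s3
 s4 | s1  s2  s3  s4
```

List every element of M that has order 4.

Identity is s4. Compute the order of each non-identity element by repeated multiplication:
  s1: s1 → s3 → s2 → s4  (order 4)
  s2: s2 → s3 → s1 → s4  (order 4)
  s3: s3 → s4  (order 2)
Elements of order 4: {s1, s2}.

{s1, s2}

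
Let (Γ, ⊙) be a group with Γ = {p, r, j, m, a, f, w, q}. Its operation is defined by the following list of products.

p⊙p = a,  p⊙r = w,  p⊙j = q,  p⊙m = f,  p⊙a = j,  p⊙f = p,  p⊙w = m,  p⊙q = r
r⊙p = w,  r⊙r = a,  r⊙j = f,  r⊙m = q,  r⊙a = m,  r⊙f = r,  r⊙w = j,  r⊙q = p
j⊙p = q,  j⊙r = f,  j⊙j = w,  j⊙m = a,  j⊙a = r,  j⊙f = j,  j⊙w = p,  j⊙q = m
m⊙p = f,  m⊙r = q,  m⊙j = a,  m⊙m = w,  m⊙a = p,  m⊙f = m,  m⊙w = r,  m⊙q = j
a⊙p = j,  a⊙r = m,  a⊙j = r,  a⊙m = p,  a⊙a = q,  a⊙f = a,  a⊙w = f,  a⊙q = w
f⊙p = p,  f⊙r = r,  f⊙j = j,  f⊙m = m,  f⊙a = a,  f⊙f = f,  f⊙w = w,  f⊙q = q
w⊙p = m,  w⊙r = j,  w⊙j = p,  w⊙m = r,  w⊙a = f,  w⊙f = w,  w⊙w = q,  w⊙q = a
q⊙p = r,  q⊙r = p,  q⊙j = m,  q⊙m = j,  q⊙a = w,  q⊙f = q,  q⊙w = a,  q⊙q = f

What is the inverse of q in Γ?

q

First locate the identity: row f matches the header, so f is the identity.
Scan row q for f: q ⊙ q = f. Hence q^(-1) = q.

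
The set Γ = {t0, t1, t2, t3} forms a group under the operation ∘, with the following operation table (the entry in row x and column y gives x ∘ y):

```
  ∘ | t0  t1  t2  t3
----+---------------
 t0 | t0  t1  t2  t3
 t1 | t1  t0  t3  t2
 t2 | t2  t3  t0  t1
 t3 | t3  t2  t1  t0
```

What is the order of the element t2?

2

The identity element is t0 (its row matches the header).
t2^1 = t2
t2^2 = t2 ∘ t2 = t0
The first power of t2 equal to the identity is t2^2, so ord(t2) = 2.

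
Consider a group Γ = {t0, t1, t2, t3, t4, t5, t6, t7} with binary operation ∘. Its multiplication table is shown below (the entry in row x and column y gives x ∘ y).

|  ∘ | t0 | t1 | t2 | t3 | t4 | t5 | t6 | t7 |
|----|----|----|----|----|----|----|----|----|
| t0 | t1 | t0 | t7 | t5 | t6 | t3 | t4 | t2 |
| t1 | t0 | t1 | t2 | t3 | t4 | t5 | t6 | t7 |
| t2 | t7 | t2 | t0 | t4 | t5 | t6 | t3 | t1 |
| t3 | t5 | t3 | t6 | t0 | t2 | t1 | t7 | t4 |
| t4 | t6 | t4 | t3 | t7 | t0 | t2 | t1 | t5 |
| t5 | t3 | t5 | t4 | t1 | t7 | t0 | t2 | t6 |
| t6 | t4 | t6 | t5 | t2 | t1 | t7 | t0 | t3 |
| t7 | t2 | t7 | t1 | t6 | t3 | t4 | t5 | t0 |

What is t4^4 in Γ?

t4^1 = t4
t4^2 = t4 ∘ t4 = t0
t4^3 = t0 ∘ t4 = t6
t4^4 = t6 ∘ t4 = t1

t1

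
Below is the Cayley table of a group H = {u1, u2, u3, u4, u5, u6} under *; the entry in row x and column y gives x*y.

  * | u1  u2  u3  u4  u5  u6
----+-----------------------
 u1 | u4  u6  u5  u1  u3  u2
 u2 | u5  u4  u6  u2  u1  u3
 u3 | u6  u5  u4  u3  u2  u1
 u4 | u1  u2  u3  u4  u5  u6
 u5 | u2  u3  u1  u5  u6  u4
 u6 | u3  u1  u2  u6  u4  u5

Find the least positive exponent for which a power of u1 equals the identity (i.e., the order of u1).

The identity element is u4 (its row matches the header).
u1^1 = u1
u1^2 = u1*u1 = u4
The first power of u1 equal to the identity is u1^2, so ord(u1) = 2.

2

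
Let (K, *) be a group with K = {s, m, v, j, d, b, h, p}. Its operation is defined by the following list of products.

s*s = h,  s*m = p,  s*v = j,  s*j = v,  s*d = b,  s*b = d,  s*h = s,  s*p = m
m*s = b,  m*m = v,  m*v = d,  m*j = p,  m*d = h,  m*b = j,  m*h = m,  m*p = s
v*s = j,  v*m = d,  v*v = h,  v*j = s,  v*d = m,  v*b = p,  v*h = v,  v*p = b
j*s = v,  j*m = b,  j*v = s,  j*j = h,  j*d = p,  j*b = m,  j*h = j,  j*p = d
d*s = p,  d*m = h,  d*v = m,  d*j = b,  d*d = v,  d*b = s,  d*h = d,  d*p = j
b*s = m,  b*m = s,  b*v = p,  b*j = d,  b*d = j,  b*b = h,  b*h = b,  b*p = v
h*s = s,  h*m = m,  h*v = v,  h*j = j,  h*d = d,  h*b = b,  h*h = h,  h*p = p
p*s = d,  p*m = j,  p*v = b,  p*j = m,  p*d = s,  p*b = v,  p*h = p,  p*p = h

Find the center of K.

An element z is central iff its row equals its column in the table.
For p: p*d = s ≠ j = d*p, so p ∉ Z.
Checking each element this way leaves Z(K) = {h, v}.

{h, v}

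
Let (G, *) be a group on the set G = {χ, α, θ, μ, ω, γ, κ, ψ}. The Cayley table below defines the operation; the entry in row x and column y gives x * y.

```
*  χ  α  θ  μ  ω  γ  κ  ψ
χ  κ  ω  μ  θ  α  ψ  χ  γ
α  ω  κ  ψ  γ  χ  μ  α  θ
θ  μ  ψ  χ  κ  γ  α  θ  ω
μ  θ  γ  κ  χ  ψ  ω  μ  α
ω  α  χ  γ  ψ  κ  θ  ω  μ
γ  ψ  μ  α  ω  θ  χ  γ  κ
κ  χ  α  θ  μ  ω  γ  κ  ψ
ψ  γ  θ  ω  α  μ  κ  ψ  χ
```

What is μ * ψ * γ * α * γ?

μ * ψ = α
α * γ = μ
μ * α = γ
γ * γ = χ

χ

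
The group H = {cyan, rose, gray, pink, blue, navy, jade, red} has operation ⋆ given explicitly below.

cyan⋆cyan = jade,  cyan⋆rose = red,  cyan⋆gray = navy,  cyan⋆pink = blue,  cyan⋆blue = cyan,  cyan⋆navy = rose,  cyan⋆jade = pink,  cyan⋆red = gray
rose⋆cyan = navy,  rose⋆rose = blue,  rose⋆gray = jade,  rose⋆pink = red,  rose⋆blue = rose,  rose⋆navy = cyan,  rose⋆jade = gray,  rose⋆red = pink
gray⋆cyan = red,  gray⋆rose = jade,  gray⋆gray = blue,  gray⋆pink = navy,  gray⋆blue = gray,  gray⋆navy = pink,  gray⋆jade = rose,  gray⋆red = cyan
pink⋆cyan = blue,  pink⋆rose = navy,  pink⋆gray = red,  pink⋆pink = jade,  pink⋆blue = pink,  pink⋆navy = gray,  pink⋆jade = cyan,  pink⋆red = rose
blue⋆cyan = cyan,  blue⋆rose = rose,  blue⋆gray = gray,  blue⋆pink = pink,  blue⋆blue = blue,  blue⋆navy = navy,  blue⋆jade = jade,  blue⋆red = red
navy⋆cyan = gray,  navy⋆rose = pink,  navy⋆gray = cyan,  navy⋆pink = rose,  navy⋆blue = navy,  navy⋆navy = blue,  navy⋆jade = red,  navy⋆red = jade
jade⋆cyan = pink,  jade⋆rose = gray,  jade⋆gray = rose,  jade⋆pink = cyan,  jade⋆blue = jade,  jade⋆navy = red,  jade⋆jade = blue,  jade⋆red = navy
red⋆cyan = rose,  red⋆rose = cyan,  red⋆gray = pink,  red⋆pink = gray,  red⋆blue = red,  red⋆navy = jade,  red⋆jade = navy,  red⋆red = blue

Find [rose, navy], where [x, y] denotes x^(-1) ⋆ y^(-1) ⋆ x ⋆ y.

jade

Identity is blue; from the table rose^(-1) = rose and navy^(-1) = navy.
rose ⋆ navy = cyan
cyan ⋆ rose = red
red ⋆ navy = jade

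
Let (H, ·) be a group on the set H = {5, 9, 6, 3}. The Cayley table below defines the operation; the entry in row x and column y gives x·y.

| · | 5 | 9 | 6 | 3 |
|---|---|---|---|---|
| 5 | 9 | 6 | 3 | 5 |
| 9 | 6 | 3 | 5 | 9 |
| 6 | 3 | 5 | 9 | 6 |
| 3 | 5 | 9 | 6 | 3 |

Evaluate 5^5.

5^1 = 5
5^2 = 5·5 = 9
5^3 = 9·5 = 6
5^4 = 6·5 = 3
5^5 = 3·5 = 5

5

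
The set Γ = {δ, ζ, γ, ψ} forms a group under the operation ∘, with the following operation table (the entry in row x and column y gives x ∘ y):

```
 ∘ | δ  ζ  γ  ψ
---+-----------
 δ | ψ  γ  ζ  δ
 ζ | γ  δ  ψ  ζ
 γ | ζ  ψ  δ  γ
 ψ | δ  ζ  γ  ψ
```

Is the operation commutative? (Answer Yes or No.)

Yes

Check whether the table is symmetric across its main diagonal.
Every entry (row x, col y) equals the entry (row y, col x), so Γ is abelian.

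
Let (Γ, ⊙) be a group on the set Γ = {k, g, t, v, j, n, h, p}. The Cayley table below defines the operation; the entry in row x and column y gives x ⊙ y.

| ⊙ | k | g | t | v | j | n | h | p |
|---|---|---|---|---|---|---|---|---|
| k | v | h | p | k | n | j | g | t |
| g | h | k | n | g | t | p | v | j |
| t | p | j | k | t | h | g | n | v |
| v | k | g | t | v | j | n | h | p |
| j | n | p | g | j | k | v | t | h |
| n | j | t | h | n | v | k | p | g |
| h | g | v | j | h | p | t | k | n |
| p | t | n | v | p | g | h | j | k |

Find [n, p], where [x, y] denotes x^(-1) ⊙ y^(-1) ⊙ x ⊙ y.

Identity is v; from the table n^(-1) = j and p^(-1) = t.
j ⊙ t = g
g ⊙ n = p
p ⊙ p = k

k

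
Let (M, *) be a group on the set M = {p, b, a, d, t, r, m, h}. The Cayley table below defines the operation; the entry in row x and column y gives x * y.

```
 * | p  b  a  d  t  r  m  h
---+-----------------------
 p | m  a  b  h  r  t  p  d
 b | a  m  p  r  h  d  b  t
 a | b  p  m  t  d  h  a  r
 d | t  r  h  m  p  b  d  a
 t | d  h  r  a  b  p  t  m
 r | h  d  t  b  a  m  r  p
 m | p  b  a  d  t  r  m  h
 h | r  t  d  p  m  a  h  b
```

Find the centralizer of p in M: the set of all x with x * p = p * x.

Compare row p with column p entry by entry.
b * p = a = p * b, so b commutes with p.
h * p = r but p * h = d, so h does not.
Collecting the elements that commute with p: C(p) = {a, b, m, p}.

{a, b, m, p}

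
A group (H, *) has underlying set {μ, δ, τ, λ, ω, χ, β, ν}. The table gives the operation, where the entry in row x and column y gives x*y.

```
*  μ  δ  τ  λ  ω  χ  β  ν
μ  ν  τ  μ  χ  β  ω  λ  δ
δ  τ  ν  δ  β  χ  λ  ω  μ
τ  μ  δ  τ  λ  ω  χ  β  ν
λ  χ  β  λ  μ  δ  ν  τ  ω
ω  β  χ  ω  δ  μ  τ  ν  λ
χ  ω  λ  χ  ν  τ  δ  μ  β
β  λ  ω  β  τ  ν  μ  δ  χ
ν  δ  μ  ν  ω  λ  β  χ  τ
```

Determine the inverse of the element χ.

ω

First locate the identity: row τ matches the header, so τ is the identity.
Scan row χ for τ: χ*ω = τ. Hence χ^(-1) = ω.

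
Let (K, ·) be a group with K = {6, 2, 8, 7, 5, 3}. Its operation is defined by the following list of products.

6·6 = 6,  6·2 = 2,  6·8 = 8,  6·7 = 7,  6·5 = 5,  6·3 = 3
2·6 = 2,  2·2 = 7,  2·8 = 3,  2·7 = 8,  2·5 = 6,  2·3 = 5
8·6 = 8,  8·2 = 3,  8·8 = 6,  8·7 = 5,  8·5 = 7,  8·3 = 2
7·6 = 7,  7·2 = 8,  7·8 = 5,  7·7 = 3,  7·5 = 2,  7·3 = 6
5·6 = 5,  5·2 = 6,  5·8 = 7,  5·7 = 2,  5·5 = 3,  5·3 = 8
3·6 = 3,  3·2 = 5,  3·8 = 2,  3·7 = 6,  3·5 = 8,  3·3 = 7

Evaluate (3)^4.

3

3^1 = 3
3^2 = 3·3 = 7
3^3 = 7·3 = 6
3^4 = 6·3 = 3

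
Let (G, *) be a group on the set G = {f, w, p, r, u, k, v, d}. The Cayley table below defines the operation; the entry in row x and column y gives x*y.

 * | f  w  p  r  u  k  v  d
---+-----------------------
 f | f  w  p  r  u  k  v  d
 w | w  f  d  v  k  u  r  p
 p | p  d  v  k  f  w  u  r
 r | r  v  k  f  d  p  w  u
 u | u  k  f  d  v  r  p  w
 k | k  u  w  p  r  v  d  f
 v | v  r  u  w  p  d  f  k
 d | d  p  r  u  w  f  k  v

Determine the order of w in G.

The identity element is f (its row matches the header).
w^1 = w
w^2 = w*w = f
The first power of w equal to the identity is w^2, so ord(w) = 2.

2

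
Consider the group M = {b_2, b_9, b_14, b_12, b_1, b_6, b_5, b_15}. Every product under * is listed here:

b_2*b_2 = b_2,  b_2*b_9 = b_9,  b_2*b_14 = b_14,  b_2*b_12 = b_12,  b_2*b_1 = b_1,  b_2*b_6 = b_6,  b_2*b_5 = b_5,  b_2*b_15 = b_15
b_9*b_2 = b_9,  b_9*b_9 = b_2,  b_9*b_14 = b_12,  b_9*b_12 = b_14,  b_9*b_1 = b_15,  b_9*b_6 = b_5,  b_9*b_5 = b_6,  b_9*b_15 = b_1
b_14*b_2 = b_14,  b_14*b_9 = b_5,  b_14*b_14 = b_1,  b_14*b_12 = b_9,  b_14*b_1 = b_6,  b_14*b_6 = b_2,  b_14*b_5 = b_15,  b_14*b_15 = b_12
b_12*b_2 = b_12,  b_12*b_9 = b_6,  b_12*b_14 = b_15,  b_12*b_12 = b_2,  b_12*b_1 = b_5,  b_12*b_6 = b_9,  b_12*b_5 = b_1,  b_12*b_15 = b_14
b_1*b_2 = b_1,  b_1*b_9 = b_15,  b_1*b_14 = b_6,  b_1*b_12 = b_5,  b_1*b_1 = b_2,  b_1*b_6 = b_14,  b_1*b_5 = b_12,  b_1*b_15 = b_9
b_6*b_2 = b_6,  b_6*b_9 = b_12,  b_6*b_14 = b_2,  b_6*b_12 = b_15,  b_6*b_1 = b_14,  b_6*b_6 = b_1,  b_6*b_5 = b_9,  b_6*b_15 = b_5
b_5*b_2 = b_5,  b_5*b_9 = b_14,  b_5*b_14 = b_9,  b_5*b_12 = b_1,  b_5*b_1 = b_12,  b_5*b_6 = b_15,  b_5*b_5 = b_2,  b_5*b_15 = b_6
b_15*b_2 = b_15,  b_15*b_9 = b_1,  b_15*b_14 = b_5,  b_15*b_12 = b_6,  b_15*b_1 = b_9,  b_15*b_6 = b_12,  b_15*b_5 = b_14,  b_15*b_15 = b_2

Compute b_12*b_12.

b_2

Read row b_12, column b_12: b_12*b_12 = b_2.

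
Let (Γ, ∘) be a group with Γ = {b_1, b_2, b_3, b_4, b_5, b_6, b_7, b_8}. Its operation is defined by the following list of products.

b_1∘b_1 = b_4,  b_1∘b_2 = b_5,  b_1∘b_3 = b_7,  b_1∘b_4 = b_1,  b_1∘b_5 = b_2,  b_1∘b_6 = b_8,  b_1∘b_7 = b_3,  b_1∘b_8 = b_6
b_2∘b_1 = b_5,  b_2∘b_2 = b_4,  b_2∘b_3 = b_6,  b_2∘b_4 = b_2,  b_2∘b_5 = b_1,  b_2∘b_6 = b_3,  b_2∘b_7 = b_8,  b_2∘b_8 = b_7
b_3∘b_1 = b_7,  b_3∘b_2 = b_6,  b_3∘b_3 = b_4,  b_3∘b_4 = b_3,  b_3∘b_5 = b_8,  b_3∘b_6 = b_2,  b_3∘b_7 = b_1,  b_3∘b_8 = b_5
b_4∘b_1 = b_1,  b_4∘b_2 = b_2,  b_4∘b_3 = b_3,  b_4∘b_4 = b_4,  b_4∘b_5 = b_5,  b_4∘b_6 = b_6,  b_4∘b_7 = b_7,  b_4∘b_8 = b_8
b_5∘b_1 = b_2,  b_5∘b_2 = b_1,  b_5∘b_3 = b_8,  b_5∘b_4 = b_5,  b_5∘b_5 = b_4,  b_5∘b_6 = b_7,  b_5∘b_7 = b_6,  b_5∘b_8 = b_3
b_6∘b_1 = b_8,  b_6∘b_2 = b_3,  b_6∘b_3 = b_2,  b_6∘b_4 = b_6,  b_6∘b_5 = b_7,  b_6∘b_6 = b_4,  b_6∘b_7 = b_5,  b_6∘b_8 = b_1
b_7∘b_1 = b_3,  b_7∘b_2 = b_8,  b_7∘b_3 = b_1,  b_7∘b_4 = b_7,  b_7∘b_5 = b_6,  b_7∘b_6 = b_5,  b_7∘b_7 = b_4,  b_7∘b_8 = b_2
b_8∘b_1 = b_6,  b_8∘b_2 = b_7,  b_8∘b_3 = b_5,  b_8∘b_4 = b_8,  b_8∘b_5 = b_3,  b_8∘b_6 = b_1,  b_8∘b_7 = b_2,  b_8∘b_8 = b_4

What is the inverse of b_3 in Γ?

First locate the identity: row b_4 matches the header, so b_4 is the identity.
Scan row b_3 for b_4: b_3 ∘ b_3 = b_4. Hence b_3^(-1) = b_3.

b_3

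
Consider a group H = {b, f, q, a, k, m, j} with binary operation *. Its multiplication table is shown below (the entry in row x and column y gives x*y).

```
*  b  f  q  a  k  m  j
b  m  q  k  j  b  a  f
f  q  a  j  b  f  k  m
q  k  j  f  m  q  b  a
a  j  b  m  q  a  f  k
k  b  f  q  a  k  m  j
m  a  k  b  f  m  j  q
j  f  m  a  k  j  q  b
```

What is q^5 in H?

q^1 = q
q^2 = q*q = f
q^3 = f*q = j
q^4 = j*q = a
q^5 = a*q = m

m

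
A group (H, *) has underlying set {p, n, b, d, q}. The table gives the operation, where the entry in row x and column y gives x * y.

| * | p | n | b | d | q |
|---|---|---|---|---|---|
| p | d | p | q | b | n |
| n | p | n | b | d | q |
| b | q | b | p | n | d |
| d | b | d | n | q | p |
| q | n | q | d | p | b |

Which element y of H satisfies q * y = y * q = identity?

p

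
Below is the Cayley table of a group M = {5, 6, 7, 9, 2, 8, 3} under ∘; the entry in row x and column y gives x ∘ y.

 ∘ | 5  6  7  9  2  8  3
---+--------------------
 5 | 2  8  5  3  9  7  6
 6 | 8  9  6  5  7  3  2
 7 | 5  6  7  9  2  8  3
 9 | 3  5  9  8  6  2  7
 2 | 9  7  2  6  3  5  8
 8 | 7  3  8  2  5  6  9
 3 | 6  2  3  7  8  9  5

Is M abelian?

Yes

Check whether the table is symmetric across its main diagonal.
Every entry (row x, col y) equals the entry (row y, col x), so M is abelian.
(In fact M ≅ the cyclic group Z_7.)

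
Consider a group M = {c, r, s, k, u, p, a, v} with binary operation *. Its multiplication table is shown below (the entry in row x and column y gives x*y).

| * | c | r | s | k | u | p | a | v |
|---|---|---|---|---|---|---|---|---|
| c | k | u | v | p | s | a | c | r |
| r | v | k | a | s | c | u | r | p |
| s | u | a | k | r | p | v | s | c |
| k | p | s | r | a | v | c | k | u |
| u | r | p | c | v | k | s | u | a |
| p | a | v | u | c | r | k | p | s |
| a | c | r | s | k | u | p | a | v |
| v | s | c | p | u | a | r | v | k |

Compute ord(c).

The identity element is a (its row matches the header).
c^1 = c
c^2 = c*c = k
c^3 = k*c = p
c^4 = p*c = a
The first power of c equal to the identity is c^4, so ord(c) = 4.

4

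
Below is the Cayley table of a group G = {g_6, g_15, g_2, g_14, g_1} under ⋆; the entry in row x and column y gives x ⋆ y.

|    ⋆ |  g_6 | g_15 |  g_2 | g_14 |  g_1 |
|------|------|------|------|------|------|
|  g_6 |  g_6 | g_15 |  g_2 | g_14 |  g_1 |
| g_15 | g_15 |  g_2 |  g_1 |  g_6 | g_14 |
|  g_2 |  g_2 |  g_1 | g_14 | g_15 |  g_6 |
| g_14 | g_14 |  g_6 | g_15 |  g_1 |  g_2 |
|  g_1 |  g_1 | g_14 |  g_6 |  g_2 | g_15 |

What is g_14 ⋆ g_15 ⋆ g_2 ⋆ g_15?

g_14 ⋆ g_15 = g_6
g_6 ⋆ g_2 = g_2
g_2 ⋆ g_15 = g_1

g_1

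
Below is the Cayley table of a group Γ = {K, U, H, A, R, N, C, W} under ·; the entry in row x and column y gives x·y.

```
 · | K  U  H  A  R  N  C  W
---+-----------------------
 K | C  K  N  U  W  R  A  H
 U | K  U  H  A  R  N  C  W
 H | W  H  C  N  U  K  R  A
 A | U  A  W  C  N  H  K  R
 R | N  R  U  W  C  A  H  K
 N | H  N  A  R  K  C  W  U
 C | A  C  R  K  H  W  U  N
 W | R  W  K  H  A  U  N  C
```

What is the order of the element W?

The identity element is U (its row matches the header).
W^1 = W
W^2 = W·W = C
W^3 = C·W = N
W^4 = N·W = U
The first power of W equal to the identity is W^4, so ord(W) = 4.

4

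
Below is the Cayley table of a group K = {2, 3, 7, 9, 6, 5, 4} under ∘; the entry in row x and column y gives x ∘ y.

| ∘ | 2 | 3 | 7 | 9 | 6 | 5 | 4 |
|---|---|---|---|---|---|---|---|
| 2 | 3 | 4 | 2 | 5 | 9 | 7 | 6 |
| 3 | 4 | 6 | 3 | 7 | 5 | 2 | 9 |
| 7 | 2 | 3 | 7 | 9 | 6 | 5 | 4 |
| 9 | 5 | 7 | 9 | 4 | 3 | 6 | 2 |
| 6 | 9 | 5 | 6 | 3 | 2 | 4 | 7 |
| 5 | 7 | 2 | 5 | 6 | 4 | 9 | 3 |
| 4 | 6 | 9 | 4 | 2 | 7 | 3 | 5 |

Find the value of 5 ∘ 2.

Read row 5, column 2: 5 ∘ 2 = 7.

7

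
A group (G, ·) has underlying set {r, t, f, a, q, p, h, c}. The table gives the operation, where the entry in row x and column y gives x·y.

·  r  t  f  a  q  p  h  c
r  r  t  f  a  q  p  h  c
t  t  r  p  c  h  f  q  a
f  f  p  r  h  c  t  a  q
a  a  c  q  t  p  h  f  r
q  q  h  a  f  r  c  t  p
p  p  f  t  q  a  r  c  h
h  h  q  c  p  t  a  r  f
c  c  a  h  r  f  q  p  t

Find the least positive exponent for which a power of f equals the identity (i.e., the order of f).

2

The identity element is r (its row matches the header).
f^1 = f
f^2 = f·f = r
The first power of f equal to the identity is f^2, so ord(f) = 2.
(Structurally, G here is isomorphic to the dihedral group D_4.)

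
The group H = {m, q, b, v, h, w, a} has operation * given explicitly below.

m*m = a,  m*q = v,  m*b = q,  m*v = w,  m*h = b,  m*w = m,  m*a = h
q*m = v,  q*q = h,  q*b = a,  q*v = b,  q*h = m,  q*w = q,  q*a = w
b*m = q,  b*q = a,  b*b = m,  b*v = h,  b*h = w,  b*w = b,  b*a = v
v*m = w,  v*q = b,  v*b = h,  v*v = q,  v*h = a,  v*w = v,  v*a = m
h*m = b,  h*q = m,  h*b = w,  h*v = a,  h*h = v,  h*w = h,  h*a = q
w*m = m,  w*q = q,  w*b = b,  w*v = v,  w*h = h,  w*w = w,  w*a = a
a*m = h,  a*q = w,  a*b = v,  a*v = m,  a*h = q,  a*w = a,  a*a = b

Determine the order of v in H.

7

The identity element is w (its row matches the header).
v^1 = v
v^2 = v * v = q
v^3 = q * v = b
v^4 = b * v = h
v^5 = h * v = a
v^6 = a * v = m
v^7 = m * v = w
The first power of v equal to the identity is v^7, so ord(v) = 7.
(Structurally, H here is isomorphic to the cyclic group Z_7.)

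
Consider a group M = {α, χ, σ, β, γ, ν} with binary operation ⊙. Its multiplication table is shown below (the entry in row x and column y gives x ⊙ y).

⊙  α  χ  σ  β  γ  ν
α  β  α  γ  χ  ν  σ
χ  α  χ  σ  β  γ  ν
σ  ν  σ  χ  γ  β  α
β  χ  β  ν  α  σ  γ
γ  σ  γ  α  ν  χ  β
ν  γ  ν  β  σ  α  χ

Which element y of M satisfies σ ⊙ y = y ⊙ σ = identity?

First locate the identity: row χ matches the header, so χ is the identity.
Scan row σ for χ: σ ⊙ σ = χ. Hence σ^(-1) = σ.
(Structurally, M here is isomorphic to the symmetric group S_3.)

σ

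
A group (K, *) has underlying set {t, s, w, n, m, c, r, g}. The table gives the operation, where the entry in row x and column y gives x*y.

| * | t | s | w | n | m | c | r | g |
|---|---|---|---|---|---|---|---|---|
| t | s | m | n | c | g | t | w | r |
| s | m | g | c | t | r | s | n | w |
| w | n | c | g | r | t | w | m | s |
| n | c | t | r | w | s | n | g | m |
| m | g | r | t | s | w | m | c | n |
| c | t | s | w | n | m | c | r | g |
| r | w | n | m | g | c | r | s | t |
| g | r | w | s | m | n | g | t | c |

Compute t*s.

m

Read row t, column s: t*s = m.
(Structurally, K here is isomorphic to the cyclic group Z_8.)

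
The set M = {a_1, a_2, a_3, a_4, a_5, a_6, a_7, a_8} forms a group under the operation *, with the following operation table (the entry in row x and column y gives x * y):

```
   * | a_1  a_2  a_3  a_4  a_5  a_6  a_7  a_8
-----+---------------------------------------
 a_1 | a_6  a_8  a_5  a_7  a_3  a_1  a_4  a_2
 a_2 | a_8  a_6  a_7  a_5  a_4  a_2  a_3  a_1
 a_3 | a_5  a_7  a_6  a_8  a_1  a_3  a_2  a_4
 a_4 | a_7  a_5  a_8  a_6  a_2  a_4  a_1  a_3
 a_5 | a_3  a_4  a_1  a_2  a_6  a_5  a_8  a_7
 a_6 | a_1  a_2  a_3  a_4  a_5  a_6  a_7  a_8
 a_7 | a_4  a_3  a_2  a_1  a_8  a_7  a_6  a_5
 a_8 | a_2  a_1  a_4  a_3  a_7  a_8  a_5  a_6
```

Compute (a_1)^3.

a_1

a_1^1 = a_1
a_1^2 = a_1 * a_1 = a_6
a_1^3 = a_6 * a_1 = a_1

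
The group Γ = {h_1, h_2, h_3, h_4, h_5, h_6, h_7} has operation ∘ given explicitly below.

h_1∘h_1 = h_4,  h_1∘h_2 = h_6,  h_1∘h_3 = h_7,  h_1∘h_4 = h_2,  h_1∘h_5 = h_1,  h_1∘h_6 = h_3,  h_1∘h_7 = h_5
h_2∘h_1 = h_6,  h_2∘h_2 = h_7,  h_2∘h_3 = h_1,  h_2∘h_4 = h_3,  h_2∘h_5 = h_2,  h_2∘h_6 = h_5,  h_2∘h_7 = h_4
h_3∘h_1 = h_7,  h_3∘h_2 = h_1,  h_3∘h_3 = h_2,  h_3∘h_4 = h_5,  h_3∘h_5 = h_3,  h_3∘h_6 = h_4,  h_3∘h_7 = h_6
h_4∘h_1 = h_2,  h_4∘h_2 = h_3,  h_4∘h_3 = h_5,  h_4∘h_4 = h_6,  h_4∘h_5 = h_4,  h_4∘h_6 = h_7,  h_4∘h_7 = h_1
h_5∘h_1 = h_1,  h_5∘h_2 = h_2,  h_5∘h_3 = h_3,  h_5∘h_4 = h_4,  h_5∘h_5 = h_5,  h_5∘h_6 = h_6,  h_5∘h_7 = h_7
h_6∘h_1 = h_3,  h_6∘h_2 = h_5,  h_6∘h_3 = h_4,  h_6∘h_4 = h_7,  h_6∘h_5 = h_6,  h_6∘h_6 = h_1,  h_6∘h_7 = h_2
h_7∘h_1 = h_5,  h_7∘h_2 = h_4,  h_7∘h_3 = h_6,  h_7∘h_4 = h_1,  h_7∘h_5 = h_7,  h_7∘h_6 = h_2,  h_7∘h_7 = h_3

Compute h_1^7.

h_1^1 = h_1
h_1^2 = h_1 ∘ h_1 = h_4
h_1^3 = h_4 ∘ h_1 = h_2
h_1^4 = h_2 ∘ h_1 = h_6
h_1^5 = h_6 ∘ h_1 = h_3
h_1^6 = h_3 ∘ h_1 = h_7
h_1^7 = h_7 ∘ h_1 = h_5

h_5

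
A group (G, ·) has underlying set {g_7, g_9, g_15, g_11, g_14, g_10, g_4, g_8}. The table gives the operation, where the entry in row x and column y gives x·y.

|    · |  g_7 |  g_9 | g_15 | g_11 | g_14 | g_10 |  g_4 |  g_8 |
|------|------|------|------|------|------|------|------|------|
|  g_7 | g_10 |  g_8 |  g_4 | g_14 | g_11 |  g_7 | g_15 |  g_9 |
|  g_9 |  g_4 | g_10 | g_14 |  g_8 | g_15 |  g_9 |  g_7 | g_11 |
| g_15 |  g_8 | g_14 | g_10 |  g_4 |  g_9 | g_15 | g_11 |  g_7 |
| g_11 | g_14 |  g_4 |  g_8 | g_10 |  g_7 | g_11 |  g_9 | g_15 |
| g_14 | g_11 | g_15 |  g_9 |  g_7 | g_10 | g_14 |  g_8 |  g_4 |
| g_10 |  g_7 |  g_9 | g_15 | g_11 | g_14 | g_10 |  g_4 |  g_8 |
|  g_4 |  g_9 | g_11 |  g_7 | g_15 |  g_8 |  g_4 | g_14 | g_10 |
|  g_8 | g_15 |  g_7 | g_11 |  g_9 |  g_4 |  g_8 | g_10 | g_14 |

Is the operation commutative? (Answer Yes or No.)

No

g_4·g_11 = g_15 but g_11·g_4 = g_9.
Since g_4 and g_11 do not commute, G is not abelian.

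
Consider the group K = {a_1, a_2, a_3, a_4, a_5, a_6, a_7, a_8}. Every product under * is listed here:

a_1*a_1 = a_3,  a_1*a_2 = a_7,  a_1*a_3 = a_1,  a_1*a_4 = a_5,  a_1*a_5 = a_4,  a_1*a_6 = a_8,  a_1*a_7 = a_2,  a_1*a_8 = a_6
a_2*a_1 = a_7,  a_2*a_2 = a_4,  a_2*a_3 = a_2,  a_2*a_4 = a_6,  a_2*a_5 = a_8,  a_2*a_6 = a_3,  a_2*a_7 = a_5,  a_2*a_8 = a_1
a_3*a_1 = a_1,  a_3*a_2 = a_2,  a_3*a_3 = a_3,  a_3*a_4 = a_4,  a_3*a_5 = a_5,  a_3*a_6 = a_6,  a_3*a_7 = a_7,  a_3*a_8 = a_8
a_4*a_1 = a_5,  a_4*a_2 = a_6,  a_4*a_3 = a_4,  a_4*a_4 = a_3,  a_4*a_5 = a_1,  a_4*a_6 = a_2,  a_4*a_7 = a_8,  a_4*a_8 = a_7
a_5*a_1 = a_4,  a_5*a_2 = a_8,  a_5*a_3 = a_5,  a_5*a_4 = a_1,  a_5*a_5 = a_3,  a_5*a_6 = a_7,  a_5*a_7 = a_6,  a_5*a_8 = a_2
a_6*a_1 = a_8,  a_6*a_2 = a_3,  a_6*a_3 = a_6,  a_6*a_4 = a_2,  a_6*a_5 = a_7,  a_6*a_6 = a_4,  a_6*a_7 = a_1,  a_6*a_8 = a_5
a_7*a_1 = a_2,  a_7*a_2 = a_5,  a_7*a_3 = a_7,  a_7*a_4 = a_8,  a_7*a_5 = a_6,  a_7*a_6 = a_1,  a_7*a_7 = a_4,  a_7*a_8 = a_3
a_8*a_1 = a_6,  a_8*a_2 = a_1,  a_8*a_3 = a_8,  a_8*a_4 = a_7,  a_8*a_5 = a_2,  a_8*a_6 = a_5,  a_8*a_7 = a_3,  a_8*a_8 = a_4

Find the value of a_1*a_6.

Read row a_1, column a_6: a_1*a_6 = a_8.

a_8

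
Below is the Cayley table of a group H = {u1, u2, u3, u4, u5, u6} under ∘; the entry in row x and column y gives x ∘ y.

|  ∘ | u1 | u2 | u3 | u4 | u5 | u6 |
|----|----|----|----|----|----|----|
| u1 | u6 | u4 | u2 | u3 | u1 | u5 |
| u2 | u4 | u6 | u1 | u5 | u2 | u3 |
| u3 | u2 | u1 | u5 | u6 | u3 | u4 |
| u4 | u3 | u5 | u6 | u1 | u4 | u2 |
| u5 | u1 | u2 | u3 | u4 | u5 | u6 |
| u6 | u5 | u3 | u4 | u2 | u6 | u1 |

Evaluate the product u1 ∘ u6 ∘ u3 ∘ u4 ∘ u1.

u1 ∘ u6 = u5
u5 ∘ u3 = u3
u3 ∘ u4 = u6
u6 ∘ u1 = u5
(Structurally, H here is isomorphic to the cyclic group Z_6.)

u5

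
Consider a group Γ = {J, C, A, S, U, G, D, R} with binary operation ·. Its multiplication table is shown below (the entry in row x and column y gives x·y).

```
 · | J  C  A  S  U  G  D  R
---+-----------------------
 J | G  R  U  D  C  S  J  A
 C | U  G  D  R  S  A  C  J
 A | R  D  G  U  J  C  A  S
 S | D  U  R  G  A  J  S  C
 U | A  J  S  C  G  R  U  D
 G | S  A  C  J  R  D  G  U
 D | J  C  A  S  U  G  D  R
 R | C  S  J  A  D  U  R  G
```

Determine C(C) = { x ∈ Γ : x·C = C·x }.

Compare row C with column C entry by entry.
A·C = D = C·A, so A commutes with C.
S·C = U but C·S = R, so S does not.
Collecting the elements that commute with C: C(C) = {A, C, D, G}.
(Structurally, Γ here is isomorphic to the quaternion group Q_8.)

{A, C, D, G}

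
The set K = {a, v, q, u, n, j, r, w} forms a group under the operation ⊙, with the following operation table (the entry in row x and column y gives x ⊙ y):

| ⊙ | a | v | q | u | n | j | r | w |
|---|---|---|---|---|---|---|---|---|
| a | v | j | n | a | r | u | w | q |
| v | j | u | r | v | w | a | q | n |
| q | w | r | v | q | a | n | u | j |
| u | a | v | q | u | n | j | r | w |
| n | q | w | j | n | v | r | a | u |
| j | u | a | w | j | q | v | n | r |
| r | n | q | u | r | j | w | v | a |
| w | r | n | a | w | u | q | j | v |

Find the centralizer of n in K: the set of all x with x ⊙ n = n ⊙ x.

Compare row n with column n entry by entry.
w ⊙ n = u = n ⊙ w, so w commutes with n.
j ⊙ n = q but n ⊙ j = r, so j does not.
Collecting the elements that commute with n: C(n) = {n, u, v, w}.
(Structurally, K here is isomorphic to the quaternion group Q_8.)

{n, u, v, w}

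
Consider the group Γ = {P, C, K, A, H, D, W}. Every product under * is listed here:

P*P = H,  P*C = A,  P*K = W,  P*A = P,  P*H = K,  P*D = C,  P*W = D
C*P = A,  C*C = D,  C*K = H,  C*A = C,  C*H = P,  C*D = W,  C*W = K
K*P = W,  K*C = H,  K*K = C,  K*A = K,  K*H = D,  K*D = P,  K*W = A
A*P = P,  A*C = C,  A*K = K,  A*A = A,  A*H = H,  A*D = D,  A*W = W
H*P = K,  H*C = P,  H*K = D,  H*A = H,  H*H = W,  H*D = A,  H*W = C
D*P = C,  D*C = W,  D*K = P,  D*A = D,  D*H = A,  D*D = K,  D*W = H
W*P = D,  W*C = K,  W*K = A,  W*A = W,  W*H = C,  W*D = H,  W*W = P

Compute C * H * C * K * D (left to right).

C * H = P
P * C = A
A * K = K
K * D = P
(Structurally, Γ here is isomorphic to the cyclic group Z_7.)

P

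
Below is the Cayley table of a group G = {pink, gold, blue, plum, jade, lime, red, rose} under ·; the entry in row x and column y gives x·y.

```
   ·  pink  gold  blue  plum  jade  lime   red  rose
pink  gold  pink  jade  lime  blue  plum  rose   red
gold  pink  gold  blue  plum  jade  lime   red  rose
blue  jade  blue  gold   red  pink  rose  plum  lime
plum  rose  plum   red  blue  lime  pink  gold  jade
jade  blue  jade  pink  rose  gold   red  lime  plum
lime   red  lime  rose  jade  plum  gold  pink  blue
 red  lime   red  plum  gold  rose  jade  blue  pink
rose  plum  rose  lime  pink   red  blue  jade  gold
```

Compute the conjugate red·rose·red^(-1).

lime

The identity is gold. In row red, the entry gold sits in column plum, so red^(-1) = plum.
red·rose = pink
pink·plum = lime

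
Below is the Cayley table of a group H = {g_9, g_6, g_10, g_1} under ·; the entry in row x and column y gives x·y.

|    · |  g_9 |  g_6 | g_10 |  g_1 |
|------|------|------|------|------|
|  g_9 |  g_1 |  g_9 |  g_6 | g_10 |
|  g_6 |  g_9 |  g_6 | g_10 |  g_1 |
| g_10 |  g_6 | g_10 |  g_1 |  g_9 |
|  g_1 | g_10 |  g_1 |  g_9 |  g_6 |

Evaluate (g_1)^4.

g_6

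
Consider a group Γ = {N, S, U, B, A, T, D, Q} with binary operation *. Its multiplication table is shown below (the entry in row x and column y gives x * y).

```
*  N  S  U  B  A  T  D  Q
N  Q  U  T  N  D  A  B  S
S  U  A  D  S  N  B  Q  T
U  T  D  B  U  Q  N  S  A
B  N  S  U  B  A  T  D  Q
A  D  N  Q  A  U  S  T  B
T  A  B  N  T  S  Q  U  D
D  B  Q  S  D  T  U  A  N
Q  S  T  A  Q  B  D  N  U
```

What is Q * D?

Read row Q, column D: Q * D = N.

N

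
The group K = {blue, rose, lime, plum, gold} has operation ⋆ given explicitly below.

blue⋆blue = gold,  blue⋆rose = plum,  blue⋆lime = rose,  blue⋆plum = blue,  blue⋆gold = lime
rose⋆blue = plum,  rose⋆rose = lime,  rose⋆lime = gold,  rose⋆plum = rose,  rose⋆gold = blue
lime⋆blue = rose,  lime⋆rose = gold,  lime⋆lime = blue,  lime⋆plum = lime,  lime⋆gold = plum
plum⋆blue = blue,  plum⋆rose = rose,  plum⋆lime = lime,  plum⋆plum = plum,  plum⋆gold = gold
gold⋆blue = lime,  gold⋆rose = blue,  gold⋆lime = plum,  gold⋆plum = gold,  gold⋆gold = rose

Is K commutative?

Check whether the table is symmetric across its main diagonal.
Every entry (row x, col y) equals the entry (row y, col x), so K is abelian.

Yes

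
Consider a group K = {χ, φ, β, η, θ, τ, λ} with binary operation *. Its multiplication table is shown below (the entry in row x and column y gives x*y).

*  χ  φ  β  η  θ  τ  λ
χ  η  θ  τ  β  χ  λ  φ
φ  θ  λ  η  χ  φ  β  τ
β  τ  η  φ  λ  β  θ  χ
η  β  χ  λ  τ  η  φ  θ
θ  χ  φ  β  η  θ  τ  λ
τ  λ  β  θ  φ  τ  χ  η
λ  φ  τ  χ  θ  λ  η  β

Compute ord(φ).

7

The identity element is θ (its row matches the header).
φ^1 = φ
φ^2 = φ*φ = λ
φ^3 = λ*φ = τ
φ^4 = τ*φ = β
φ^5 = β*φ = η
φ^6 = η*φ = χ
φ^7 = χ*φ = θ
The first power of φ equal to the identity is φ^7, so ord(φ) = 7.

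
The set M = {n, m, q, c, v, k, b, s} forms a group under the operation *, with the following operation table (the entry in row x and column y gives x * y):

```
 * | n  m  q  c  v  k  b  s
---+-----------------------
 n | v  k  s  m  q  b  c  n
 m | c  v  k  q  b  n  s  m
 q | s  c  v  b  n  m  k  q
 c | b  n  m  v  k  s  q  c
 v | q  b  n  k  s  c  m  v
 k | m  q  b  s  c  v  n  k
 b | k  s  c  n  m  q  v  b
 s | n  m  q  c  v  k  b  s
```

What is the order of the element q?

4

The identity element is s (its row matches the header).
q^1 = q
q^2 = q * q = v
q^3 = v * q = n
q^4 = n * q = s
The first power of q equal to the identity is q^4, so ord(q) = 4.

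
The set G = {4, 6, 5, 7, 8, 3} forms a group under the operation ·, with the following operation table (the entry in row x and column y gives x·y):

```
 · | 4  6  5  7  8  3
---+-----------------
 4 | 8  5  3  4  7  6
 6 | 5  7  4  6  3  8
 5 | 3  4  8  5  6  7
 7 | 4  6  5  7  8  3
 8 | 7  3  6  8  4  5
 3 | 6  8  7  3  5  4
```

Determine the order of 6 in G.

2

The identity element is 7 (its row matches the header).
6^1 = 6
6^2 = 6·6 = 7
The first power of 6 equal to the identity is 6^2, so ord(6) = 2.
(Structurally, G here is isomorphic to the cyclic group Z_6.)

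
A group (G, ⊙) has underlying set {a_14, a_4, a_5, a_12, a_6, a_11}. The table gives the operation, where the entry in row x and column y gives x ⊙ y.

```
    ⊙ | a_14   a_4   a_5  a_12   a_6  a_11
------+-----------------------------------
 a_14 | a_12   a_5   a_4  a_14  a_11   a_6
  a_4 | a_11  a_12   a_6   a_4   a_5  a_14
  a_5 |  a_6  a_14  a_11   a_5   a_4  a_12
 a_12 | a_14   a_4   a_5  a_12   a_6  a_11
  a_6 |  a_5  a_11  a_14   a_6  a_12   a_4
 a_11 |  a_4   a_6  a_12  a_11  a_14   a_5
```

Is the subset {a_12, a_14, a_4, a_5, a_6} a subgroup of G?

a_5 ⊙ a_5 = a_11, which is not in {a_12, a_14, a_4, a_5, a_6}.
The subset is not closed under ⊙, so it is not a subgroup.

No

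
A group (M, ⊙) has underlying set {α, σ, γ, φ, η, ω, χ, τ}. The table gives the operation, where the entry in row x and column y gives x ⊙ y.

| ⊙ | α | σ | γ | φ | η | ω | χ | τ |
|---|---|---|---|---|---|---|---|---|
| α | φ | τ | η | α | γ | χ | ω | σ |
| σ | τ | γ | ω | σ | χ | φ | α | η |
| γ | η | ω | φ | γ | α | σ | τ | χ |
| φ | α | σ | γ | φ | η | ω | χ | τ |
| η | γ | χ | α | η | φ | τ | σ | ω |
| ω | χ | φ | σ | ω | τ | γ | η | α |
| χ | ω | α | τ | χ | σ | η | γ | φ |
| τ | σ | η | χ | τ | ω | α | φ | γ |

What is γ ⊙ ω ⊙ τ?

γ ⊙ ω = σ
σ ⊙ τ = η
(Structurally, M here is isomorphic to Z_2 x Z_4.)

η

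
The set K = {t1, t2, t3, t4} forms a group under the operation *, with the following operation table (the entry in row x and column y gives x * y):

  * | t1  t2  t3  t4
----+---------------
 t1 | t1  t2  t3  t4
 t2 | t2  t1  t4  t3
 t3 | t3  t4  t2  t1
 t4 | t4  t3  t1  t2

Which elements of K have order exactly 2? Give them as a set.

{t2}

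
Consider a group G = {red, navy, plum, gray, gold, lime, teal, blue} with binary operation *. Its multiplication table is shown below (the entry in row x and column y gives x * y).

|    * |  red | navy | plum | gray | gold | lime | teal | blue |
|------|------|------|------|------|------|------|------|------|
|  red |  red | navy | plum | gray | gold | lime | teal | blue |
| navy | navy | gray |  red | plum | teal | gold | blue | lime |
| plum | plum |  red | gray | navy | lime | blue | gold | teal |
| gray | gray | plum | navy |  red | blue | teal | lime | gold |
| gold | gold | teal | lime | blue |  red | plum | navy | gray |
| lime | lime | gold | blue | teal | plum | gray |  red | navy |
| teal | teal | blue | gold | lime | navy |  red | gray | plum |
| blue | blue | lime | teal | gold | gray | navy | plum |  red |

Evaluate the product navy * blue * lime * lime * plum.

gold

navy * blue = lime
lime * lime = gray
gray * lime = teal
teal * plum = gold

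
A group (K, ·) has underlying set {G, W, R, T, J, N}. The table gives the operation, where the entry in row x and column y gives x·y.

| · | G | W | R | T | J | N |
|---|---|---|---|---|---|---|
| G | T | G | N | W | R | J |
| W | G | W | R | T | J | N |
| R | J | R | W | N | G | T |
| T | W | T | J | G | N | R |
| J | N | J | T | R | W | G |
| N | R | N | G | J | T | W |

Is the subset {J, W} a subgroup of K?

Yes

{J, W} contains the identity W.
Checking products: every product of two elements of {J, W} (read from the table) lies in {J, W}, so the set is closed.
In a finite group, a nonempty closed subset is a subgroup. So {J, W} ≤ K.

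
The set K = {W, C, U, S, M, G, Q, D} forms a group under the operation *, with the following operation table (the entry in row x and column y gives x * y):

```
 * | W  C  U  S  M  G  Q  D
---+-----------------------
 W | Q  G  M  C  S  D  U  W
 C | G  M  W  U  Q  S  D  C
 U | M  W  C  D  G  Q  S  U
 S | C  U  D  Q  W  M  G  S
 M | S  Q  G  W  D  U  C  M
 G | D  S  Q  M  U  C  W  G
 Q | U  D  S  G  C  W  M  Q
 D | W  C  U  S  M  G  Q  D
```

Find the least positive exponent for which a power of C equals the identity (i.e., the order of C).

4

The identity element is D (its row matches the header).
C^1 = C
C^2 = C * C = M
C^3 = M * C = Q
C^4 = Q * C = D
The first power of C equal to the identity is C^4, so ord(C) = 4.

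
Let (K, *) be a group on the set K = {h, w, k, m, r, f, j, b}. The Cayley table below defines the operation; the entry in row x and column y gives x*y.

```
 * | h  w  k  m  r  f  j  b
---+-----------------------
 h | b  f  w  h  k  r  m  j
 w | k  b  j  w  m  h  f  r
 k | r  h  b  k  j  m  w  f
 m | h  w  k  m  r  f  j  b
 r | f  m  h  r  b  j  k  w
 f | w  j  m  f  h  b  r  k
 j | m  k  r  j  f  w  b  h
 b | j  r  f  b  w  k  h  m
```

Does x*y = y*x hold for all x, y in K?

r*f = j but f*r = h.
Since r and f do not commute, K is not abelian.

No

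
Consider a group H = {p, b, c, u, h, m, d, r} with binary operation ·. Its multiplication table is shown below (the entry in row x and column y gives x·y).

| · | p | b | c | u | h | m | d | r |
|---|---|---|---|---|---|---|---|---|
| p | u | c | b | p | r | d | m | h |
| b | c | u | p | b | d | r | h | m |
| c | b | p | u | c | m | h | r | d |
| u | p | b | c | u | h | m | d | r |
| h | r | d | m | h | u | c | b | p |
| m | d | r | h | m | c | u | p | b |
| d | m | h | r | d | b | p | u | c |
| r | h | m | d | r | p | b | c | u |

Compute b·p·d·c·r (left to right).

c

b·p = c
c·d = r
r·c = d
d·r = c
(Structurally, H here is isomorphic to the elementary abelian group (Z_2)^3.)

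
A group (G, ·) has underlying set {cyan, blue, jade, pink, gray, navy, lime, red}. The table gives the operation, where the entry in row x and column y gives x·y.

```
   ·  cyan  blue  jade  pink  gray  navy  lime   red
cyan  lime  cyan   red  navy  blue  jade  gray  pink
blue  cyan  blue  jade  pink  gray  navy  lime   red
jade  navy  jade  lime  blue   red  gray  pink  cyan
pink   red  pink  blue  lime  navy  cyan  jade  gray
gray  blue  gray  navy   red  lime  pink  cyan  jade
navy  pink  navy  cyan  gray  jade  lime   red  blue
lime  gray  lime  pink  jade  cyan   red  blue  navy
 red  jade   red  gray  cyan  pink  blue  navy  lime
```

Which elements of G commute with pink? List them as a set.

{blue, jade, lime, pink}

Compare row pink with column pink entry by entry.
lime·pink = jade = pink·lime, so lime commutes with pink.
cyan·pink = navy but pink·cyan = red, so cyan does not.
Collecting the elements that commute with pink: C(pink) = {blue, jade, lime, pink}.
(Structurally, G here is isomorphic to the quaternion group Q_8.)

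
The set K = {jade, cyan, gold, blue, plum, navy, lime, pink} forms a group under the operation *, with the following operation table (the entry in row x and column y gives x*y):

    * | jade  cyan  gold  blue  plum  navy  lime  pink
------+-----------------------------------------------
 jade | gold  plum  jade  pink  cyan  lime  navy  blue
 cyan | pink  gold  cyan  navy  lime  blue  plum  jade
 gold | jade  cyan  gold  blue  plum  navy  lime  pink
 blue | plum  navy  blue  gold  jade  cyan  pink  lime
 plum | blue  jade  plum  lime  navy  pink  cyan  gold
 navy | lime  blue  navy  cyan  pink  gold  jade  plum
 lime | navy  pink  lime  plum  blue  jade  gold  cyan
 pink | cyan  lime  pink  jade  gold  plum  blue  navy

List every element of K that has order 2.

{blue, cyan, jade, lime, navy}

Identity is gold. Compute the order of each non-identity element by repeated multiplication:
  jade: jade → gold  (order 2)
  cyan: cyan → gold  (order 2)
  blue: blue → gold  (order 2)
  plum: plum → navy → pink → gold  (order 4)
  navy: navy → gold  (order 2)
  lime: lime → gold  (order 2)
  pink: pink → navy → plum → gold  (order 4)
Elements of order 2: {blue, cyan, jade, lime, navy}.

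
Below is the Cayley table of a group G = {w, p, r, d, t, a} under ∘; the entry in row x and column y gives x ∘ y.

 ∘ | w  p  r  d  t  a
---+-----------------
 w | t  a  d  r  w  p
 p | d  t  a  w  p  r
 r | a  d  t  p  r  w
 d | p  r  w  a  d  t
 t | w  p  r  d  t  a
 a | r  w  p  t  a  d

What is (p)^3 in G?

p^1 = p
p^2 = p ∘ p = t
p^3 = t ∘ p = p
(Structurally, G here is isomorphic to the symmetric group S_3.)

p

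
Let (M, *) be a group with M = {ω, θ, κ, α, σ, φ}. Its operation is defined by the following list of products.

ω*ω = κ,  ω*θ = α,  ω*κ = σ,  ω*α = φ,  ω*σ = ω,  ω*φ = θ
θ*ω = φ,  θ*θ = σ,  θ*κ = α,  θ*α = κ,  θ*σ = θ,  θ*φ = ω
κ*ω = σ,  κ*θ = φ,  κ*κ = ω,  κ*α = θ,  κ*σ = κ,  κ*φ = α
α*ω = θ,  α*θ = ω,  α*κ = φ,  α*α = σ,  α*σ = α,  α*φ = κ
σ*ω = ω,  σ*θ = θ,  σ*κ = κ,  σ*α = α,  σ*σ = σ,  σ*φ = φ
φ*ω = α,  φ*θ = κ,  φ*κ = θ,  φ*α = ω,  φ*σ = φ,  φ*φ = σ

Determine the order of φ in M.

The identity element is σ (its row matches the header).
φ^1 = φ
φ^2 = φ * φ = σ
The first power of φ equal to the identity is φ^2, so ord(φ) = 2.
(Structurally, M here is isomorphic to the symmetric group S_3.)

2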